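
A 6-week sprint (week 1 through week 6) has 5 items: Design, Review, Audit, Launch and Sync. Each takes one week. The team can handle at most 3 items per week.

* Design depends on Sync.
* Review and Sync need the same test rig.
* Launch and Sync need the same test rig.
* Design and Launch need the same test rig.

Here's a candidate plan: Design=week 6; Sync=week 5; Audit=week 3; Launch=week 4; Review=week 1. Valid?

Yes

Design and Launch need the same test rig — holds.
Design depends on Sync — holds.
Launch and Sync need the same test rig — holds.
Review and Sync need the same test rig — holds.
The team can handle at most 3 items per week — holds.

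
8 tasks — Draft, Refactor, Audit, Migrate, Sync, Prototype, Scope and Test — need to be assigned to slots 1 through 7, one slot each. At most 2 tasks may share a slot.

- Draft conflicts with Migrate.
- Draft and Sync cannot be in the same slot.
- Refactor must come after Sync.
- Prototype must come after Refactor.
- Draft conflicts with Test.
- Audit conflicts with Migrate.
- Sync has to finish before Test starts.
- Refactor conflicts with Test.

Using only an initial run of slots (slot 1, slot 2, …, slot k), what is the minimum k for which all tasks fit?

4 slots

The precedence chain requires at least 3 distinct slots.
With at most 2 per slot and 8 tasks, at least 4 slots are needed.
4 works (last occupied slot: 4): for example Refactor in 2, Test in 3, Prototype in 3, Draft in 2, Audit in 1, Scope in 4, Migrate in 4, Sync in 1.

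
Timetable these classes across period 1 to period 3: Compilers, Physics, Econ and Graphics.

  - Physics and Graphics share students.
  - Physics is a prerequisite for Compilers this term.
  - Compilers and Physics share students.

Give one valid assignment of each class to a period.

Graphics=period 2; Econ=period 1; Compilers=period 2; Physics=period 1

Checking: Physics(period 1) before Compilers(period 2); Compilers(period 2) != Physics(period 1); Physics(period 1) != Graphics(period 2).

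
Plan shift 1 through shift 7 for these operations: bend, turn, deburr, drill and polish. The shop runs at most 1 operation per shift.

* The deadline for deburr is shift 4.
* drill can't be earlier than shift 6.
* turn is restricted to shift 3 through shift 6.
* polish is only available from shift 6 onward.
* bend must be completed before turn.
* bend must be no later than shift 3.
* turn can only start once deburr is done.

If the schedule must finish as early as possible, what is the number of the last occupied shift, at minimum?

shift 7

The precedence chain requires at least 2 distinct shifts.
With at most 1 per shift and 5 operations, at least 5 shifts are needed.
drill can't be placed before shift 6, so the schedule must run through at least shift 6.
Could 6 shifts be enough, i.e. nothing placed later than shift 6? No: drill's window within 6 shifts is {shift 6}; polish's window within 6 shifts is {shift 6}; that puts drill and polish all in shift 6 — more than 1 per shift.
So 6 shifts is not enough.
7 works (last occupied shift: shift 7): for example drill in shift 6, deburr in shift 2, polish in shift 7, turn in shift 3, bend in shift 1.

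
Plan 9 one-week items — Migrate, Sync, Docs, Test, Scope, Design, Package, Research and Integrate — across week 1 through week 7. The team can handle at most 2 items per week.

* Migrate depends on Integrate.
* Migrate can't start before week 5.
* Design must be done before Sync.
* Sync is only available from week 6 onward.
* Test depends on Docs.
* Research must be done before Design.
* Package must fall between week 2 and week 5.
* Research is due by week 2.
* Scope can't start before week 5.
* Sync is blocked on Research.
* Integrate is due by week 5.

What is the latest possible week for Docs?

week 6

Downstream work caps Docs at week 6.
Docs at week 6 is achievable: Integrate=week 1; Sync=week 6; Docs=week 6; Research=week 1; Design=week 2; Scope=week 5; Test=week 7; Package=week 2; Migrate=week 5.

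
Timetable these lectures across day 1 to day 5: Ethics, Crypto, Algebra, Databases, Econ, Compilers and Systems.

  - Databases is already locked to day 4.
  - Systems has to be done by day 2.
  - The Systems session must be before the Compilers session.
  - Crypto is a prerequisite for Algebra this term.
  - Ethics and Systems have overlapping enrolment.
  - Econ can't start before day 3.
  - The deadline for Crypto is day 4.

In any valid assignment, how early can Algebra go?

Precedence pushes Algebra to at least day 2.
Algebra at day 2 is achievable: Econ in day 3, Compilers in day 2, Systems in day 1, Databases in day 4, Ethics in day 2, Crypto in day 1, Algebra in day 2.

day 2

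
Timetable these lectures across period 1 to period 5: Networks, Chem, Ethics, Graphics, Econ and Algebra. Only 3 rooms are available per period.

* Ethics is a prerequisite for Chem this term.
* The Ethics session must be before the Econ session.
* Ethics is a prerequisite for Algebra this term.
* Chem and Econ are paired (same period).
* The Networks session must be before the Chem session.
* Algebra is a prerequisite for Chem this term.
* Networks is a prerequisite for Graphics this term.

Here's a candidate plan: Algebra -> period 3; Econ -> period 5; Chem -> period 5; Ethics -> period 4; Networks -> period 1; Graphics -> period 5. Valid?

Chem and Econ are paired (same period) — holds.
The Ethics session must be before the Econ session — holds.
Ethics is a prerequisite for Algebra this term — violated.
The Networks session must be before the Chem session — holds.
Ethics is a prerequisite for Chem this term — holds.
Algebra is a prerequisite for Chem this term — holds.
Networks is a prerequisite for Graphics this term — holds.
Only 3 rooms are available per period — holds.

No — it violates: Ethics is a prerequisite for Algebra this term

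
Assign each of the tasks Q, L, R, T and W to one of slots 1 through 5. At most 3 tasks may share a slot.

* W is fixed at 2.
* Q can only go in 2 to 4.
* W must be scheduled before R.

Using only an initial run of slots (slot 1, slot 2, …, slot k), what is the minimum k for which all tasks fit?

3

The precedence chain requires at least 2 distinct slots.
With at most 3 per slot and 5 tasks, at least 2 slots are needed.
Propagating the time windows through the other constraints, R can't land before 3, so the schedule must run through at least slot 3.
3 works (last occupied slot: 3): for example W in 2; L in 1; Q in 2; R in 3; T in 1.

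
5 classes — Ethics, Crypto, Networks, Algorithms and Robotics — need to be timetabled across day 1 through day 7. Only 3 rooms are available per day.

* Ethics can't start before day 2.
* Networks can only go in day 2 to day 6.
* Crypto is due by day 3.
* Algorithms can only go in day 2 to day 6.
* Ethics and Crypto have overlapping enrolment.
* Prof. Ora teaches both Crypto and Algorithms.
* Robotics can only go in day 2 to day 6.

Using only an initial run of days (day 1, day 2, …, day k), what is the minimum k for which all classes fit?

With at most 3 per day and 5 classes, at least 2 days are needed.
Ethics can't be placed before day 2, so the schedule must run through at least day 2.
Could 2 days be enough, i.e. nothing placed later than day 2? No: Ethics's window within 2 days is {day 2}; Networks's window within 2 days is {day 2}; Algorithms's window within 2 days is {day 2}; Robotics's window within 2 days is {day 2}; that puts Ethics, Networks, Algorithms and Robotics all in day 2 — more than 3 per day.
So 2 days is not enough.
3 works (last occupied day: day 3): for example Algorithms=day 2; Ethics=day 2; Crypto=day 1; Networks=day 2; Robotics=day 3.

3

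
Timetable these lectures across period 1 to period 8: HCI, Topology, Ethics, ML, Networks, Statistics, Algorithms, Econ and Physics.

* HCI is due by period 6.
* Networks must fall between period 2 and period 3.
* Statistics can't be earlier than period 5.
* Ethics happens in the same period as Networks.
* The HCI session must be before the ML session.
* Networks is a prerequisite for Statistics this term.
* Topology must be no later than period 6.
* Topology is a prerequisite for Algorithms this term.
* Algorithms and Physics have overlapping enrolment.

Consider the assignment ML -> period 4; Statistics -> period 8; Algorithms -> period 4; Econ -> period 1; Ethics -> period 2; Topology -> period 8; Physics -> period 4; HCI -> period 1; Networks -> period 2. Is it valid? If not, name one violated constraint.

Topology must be no later than period 6 — violated.
The HCI session must be before the ML session — holds.
Algorithms and Physics have overlapping enrolment — violated.
Ethics happens in the same period as Networks — holds.
Topology is a prerequisite for Algorithms this term — violated.
Networks must fall between period 2 and period 3 — holds.
Networks is a prerequisite for Statistics this term — holds.
HCI is due by period 6 — holds.
Statistics can't be earlier than period 5 — holds.

No. Topology is a prerequisite for Algorithms this term is not satisfied.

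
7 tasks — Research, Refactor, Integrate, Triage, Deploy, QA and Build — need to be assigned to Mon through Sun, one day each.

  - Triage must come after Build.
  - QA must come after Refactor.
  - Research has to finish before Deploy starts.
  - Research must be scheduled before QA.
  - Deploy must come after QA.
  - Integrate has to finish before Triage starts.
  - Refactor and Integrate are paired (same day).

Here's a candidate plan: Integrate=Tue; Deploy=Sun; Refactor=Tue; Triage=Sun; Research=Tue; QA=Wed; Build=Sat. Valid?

Integrate has to finish before Triage starts — holds.
Refactor and Integrate are paired (same day) — holds.
QA must come after Refactor — holds.
Research has to finish before Deploy starts — holds.
Deploy must come after QA — holds.
Research must be scheduled before QA — holds.
Triage must come after Build — holds.

Valid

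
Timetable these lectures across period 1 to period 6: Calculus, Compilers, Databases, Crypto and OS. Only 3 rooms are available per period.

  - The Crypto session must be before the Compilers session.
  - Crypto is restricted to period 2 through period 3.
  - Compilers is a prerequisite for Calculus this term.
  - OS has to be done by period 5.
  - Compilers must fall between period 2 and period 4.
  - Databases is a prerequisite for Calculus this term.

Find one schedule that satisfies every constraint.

OS=period 1; Compilers=period 3; Crypto=period 2; Databases=period 1; Calculus=period 4

Checking: Databases(period 1) before Calculus(period 4); Compilers(period 3) before Calculus(period 4); Crypto(period 2) before Compilers(period 3); OS=period 1 in [period 1,period 5]; Crypto=period 2 in [period 2,period 3]; Compilers=period 3 in [period 2,period 4]; max 2 per period (cap 3).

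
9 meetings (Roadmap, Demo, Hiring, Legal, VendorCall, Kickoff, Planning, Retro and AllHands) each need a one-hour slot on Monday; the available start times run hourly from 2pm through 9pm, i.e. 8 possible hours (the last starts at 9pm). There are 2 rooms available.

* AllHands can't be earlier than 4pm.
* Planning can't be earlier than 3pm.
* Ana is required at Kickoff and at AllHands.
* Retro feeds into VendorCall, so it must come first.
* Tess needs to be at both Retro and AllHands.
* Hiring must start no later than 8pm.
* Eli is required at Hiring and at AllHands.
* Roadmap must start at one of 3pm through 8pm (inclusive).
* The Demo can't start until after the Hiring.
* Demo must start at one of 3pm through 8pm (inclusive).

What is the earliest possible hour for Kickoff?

Kickoff at 2pm is achievable: Legal in 5pm, AllHands in 4pm, Planning in 4pm, Kickoff in 2pm, Retro in 5pm, Roadmap in 3pm, Demo in 3pm, Hiring in 2pm, VendorCall in 6pm.

2pm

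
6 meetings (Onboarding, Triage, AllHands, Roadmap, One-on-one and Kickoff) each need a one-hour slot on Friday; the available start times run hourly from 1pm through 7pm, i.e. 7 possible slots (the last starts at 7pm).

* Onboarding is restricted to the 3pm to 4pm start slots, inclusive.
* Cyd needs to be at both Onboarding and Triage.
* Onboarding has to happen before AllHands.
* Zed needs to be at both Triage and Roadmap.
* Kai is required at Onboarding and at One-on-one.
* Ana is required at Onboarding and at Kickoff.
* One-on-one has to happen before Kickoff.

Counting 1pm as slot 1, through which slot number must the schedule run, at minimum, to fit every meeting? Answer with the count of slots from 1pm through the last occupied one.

The precedence chain requires at least 2 distinct slots.
Propagating the time windows through the other constraints, AllHands can't land before 4pm — that is slot 4 counting from 1pm — so the schedule must run through at least 4 slots.
4 works (last occupied slot: 4pm): for example Onboarding in 3pm, One-on-one in 1pm, AllHands in 4pm, Roadmap in 2pm, Triage in 1pm, Kickoff in 2pm.

4 slots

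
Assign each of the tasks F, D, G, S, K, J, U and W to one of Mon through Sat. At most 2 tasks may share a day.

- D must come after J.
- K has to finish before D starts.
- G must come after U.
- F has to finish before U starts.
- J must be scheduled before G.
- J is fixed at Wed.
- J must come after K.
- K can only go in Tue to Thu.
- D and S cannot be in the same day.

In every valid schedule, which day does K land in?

K is available from Tue; K's own window allows nothing later than Thu; downstream work caps K at Tue.
So K is pinned to Tue.

Tue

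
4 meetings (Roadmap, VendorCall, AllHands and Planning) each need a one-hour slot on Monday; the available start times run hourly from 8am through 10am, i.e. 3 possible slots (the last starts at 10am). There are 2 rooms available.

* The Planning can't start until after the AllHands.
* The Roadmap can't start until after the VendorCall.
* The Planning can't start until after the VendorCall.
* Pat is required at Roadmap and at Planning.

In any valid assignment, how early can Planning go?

9am

Precedence pushes Planning to at least 9am.
Planning at 9am is achievable: Planning -> 9am; VendorCall -> 8am; Roadmap -> 10am; AllHands -> 8am.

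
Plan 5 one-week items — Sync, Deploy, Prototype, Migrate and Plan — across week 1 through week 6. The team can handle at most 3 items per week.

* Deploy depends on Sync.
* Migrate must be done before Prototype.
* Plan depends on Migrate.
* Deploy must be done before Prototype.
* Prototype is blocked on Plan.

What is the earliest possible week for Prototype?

week 3

Precedence pushes Prototype to at least week 3.
Prototype at week 3 is achievable: Deploy=week 2, Migrate=week 1, Sync=week 1, Plan=week 2, Prototype=week 3.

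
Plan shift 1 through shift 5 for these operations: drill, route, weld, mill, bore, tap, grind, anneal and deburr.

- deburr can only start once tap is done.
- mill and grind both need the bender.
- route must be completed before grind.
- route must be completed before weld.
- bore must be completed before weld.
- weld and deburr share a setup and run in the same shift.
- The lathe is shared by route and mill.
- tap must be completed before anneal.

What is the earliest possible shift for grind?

Precedence pushes grind to at least shift 2.
grind at shift 2 is achievable: anneal in shift 2, bore in shift 1, drill in shift 1, mill in shift 3, weld in shift 2, tap in shift 1, deburr in shift 2, grind in shift 2, route in shift 1.

shift 2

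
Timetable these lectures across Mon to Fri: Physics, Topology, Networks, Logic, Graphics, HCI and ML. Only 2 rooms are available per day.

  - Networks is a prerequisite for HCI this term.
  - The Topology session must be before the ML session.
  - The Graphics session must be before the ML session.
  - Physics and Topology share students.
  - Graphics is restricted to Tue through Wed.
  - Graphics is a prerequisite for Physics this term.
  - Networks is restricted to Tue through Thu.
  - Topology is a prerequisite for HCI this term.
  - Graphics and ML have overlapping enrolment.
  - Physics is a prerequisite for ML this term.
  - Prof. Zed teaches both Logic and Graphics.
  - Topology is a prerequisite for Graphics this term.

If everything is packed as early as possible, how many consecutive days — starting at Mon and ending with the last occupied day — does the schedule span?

The precedence chain requires at least 4 distinct days.
With at most 2 per day and 7 lectures, at least 4 days are needed.
4 works (last occupied day: Thu): for example Networks in Tue; Topology in Mon; Physics in Wed; Logic in Mon; ML in Thu; Graphics in Tue; HCI in Wed.

4 days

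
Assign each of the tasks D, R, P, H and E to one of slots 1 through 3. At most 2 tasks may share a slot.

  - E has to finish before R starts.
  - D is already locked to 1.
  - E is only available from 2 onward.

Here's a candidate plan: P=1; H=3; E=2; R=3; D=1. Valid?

Yes

At most 2 tasks may share a slot — holds.
E is only available from 2 onward — holds.
D is already locked to 1 — holds.
E has to finish before R starts — holds.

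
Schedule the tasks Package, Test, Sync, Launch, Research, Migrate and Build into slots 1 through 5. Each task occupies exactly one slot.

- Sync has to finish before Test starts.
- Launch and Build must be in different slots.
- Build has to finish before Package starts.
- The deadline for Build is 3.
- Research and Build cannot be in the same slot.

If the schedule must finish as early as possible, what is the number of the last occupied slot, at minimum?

The precedence chain requires at least 2 distinct slots.
2 works (last occupied slot: 2): for example Sync=1; Build=1; Migrate=1; Test=2; Package=2; Research=2; Launch=2.

2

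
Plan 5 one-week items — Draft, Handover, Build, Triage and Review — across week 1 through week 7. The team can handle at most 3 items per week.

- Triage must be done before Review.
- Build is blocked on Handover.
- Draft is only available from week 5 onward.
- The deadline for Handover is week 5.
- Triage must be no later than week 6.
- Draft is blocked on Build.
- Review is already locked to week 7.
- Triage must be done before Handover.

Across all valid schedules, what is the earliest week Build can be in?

week 3

Precedence pushes Build to at least week 3; downstream work caps Build at week 6.
Build at week 3 is achievable: Draft=week 5, Build=week 3, Triage=week 1, Review=week 7, Handover=week 2.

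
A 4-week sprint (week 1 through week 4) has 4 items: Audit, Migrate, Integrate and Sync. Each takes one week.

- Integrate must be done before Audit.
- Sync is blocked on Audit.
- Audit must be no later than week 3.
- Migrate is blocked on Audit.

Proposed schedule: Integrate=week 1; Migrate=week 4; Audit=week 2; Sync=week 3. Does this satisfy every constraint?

Audit must be no later than week 3 — holds.
Migrate is blocked on Audit — holds.
Integrate must be done before Audit — holds.
Sync is blocked on Audit — holds.

Yes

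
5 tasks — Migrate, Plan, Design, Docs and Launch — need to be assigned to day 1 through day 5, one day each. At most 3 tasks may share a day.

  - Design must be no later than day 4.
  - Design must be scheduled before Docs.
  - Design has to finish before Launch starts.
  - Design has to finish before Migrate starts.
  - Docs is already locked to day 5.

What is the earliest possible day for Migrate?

day 2

Precedence pushes Migrate to at least day 2.
Migrate at day 2 is achievable: Launch -> day 2, Plan -> day 1, Docs -> day 5, Migrate -> day 2, Design -> day 1.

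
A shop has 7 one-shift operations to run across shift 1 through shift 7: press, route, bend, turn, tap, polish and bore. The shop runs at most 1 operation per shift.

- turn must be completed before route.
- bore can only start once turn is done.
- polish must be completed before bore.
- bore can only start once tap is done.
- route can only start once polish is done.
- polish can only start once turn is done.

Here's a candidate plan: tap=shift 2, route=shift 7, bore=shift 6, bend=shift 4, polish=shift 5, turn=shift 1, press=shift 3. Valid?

Valid

bore can only start once tap is done — holds.
polish must be completed before bore — holds.
The shop runs at most 1 operation per shift — holds.
polish can only start once turn is done — holds.
bore can only start once turn is done — holds.
route can only start once polish is done — holds.
turn must be completed before route — holds.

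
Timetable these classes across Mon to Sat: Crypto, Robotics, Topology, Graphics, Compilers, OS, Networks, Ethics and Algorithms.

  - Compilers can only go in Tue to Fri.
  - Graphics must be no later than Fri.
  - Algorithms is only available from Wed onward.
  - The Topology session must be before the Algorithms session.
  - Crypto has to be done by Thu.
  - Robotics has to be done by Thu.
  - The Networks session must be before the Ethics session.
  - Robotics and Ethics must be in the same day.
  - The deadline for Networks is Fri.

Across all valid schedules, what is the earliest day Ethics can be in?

Tue

Precedence pushes Ethics to at least Tue; Ethics must be in the same day as Robotics, which can't be after Thu, so Ethics is at most Thu.
Ethics at Tue is achievable: Algorithms -> Wed; Ethics -> Tue; Topology -> Mon; Compilers -> Tue; OS -> Mon; Crypto -> Mon; Robotics -> Tue; Graphics -> Mon; Networks -> Mon.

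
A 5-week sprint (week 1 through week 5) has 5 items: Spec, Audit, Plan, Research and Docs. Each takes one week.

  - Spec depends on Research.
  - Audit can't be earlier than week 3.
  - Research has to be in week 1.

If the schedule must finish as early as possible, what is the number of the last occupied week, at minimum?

The precedence chain requires at least 2 distinct weeks.
Audit can't be placed before week 3, so the schedule must run through at least week 3.
3 works (last occupied week: week 3): for example Docs in week 1, Spec in week 2, Plan in week 1, Audit in week 3, Research in week 1.

3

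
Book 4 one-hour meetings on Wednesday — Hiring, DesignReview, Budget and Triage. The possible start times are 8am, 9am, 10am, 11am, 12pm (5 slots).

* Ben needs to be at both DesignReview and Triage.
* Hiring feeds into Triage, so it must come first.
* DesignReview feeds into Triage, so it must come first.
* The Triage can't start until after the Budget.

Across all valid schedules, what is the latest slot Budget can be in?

11am

Downstream work caps Budget at 11am.
Budget at 11am is achievable: DesignReview=8am; Hiring=8am; Budget=11am; Triage=12pm.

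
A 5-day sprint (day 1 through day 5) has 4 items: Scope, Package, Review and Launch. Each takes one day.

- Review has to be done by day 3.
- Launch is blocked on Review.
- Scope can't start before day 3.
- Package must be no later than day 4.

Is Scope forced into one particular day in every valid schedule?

No

Scope can be day 3 (e.g. Scope=day 3, Review=day 1, Package=day 1, Launch=day 2) or day 4 (e.g. Package -> day 1; Scope -> day 4; Launch -> day 2; Review -> day 1).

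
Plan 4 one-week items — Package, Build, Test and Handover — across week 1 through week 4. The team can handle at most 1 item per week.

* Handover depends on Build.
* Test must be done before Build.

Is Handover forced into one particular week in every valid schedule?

Handover can be week 3 (e.g. Package=week 4; Build=week 2; Handover=week 3; Test=week 1) or week 4 (e.g. Build -> week 2, Handover -> week 4, Package -> week 3, Test -> week 1).

No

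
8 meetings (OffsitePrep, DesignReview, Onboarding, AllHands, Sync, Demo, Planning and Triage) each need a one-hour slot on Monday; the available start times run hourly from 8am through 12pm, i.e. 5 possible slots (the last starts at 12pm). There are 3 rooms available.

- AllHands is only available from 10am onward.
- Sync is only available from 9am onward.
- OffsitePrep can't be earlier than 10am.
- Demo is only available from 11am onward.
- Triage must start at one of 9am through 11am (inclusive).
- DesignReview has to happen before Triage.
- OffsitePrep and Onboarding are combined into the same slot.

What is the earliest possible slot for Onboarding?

Onboarding must be in the same slot as OffsitePrep, which can't be before 10am, so Onboarding is at least 10am.
Onboarding at 10am is achievable: OffsitePrep -> 10am; Demo -> 11am; Planning -> 8am; Triage -> 9am; DesignReview -> 8am; AllHands -> 10am; Sync -> 9am; Onboarding -> 10am.

10am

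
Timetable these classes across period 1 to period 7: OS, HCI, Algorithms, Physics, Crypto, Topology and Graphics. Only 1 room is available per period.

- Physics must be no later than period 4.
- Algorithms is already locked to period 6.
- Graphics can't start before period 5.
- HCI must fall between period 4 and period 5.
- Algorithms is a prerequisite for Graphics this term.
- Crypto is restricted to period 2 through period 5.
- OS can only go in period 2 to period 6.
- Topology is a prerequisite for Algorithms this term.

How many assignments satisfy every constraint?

Splitting on OS: it can be period 2 (7), period 3 (7), period 4 (4), period 5 (4). Listing each branch's schedules as (HCI, Algorithms, Physics, Crypto, Topology, Graphics) by period number:
OS=period 2: (4,6,1,3,5,7) (4,6,1,5,3,7) (4,6,3,5,1,7) (5,6,1,3,4,7) (5,6,1,4,3,7) (5,6,3,4,1,7) (5,6,4,3,1,7) — 7.
OS=period 3: (4,6,1,2,5,7) (4,6,1,5,2,7) (4,6,2,5,1,7) (5,6,1,2,4,7) (5,6,1,4,2,7) (5,6,2,4,1,7) (5,6,4,2,1,7) — 7.
OS=period 4: (5,6,1,2,3,7) (5,6,1,3,2,7) (5,6,2,3,1,7) (5,6,3,2,1,7) — 4.
OS=period 5: (4,6,1,2,3,7) (4,6,1,3,2,7) (4,6,2,3,1,7) (4,6,3,2,1,7) — 4.
Summing: 7 + 7 + 4 + 4 = 22.

22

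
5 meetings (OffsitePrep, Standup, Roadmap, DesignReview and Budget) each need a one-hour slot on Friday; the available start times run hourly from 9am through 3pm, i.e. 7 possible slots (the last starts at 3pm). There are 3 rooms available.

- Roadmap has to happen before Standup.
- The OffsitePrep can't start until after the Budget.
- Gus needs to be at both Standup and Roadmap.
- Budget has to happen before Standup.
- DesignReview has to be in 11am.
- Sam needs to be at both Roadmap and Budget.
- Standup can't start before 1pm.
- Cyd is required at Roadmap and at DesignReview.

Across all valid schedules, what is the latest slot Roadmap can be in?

Downstream work caps Roadmap at 2pm.
Roadmap at 2pm is achievable: OffsitePrep in 10am; Budget in 9am; DesignReview in 11am; Standup in 3pm; Roadmap in 2pm.

2pm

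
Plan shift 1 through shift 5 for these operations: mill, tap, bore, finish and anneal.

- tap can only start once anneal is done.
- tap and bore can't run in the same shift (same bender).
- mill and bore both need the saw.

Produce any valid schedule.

tap -> shift 2; finish -> shift 1; anneal -> shift 1; bore -> shift 3; mill -> shift 1

Checking: anneal(shift 1) before tap(shift 2); mill(shift 1) != bore(shift 3); tap(shift 2) != bore(shift 3).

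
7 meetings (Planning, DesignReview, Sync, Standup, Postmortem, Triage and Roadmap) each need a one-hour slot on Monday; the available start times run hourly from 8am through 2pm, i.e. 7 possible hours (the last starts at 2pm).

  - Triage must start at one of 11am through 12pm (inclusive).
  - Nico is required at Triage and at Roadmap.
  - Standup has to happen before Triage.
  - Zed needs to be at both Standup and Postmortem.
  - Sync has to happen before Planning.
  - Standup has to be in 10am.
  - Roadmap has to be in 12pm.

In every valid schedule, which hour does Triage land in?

Triage's window is 11am–12pm.
Roadmap is fixed at 12pm, and Triage can't share a hour with Roadmap.
So Triage must be 11am.

11am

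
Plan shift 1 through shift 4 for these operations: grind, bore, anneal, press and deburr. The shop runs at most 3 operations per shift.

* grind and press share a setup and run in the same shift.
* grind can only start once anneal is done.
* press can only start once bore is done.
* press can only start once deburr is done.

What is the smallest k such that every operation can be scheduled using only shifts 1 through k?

The precedence chain requires at least 2 distinct shifts.
With at most 3 per shift and 5 operations, at least 2 shifts are needed.
2 works (last occupied shift: shift 2): for example press in shift 2; anneal in shift 1; deburr in shift 1; grind in shift 2; bore in shift 1.

2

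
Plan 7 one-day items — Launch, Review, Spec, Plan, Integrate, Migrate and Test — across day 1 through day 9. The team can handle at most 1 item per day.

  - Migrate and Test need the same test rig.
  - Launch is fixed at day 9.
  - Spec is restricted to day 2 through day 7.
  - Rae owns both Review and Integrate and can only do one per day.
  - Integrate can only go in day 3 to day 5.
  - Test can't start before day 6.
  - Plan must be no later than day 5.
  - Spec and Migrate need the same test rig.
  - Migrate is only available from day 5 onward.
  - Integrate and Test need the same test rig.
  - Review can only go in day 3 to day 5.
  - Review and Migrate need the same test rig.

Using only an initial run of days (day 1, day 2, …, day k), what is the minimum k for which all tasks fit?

With at most 1 per day and 7 tasks, at least 7 days are needed.
Launch can't be placed before day 9, so the schedule must run through at least day 9.
9 works (last occupied day: day 9): for example Plan=day 1, Launch=day 9, Review=day 3, Integrate=day 4, Spec=day 2, Test=day 6, Migrate=day 5.

9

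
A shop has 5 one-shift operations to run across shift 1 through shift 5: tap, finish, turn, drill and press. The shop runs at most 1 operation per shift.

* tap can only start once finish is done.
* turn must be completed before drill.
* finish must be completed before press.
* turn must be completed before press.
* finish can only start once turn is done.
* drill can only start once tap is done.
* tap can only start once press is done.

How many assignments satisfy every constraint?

Enumerating: tap in shift 4; drill in shift 5; finish in shift 2; press in shift 3; turn in shift 1.

1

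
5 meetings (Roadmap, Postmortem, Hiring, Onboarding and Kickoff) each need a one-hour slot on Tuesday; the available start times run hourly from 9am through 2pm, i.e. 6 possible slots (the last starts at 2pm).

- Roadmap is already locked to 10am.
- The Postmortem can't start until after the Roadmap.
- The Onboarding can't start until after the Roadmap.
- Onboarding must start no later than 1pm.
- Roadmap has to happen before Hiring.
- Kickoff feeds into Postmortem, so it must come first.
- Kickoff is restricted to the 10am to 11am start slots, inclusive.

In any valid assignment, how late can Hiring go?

Precedence pushes Hiring to at least 11am.
Hiring at 2pm is achievable: Hiring in 2pm; Postmortem in 11am; Roadmap in 10am; Onboarding in 11am; Kickoff in 10am.

2pm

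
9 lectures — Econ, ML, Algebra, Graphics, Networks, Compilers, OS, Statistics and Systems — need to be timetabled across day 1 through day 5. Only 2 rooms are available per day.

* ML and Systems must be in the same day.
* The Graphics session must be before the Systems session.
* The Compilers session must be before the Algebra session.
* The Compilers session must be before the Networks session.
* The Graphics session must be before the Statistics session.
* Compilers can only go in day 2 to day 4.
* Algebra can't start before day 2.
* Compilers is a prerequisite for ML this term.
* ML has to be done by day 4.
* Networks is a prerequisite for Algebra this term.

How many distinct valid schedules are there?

Splitting on Econ: it can be day 1 (22), day 2 (9), day 3 (5), day 4 (5), day 5 (10). Listing each branch's schedules as (ML, Algebra, Graphics, Networks, Compilers, OS, Statistics, Systems) by day number:
Econ=day 1: (3,5,1,4,2,2,4,3) (3,5,1,4,2,2,5,3) (3,5,1,4,2,4,2,3) (3,5,1,4,2,4,5,3) (3,5,1,4,2,5,2,3) (3,5,1,4,2,5,4,3) (3,5,2,4,2,1,4,3) (3,5,2,4,2,1,5,3) (3,5,2,4,2,4,5,3) (3,5,2,4,2,5,4,3) (4,5,1,3,2,2,3,4) (4,5,1,3,2,2,5,4) (4,5,1,3,2,3,2,4) (4,5,1,3,2,3,5,4) (4,5,1,3,2,5,2,4) (4,5,1,3,2,5,3,4) (4,5,2,3,2,1,3,4) (4,5,2,3,2,1,5,4) (4,5,2,3,2,3,5,4) (4,5,2,3,2,5,3,4) (4,5,3,3,2,1,5,4) (4,5,3,3,2,2,5,4) — 22.
Econ=day 2: (3,5,1,4,2,1,4,3) (3,5,1,4,2,1,5,3) (3,5,1,4,2,4,5,3) (3,5,1,4,2,5,4,3) (4,5,1,3,2,1,3,4) (4,5,1,3,2,1,5,4) (4,5,1,3,2,3,5,4) (4,5,1,3,2,5,3,4) (4,5,3,3,2,1,5,4) — 9.
Econ=day 3: (4,5,1,3,2,1,2,4) (4,5,1,3,2,1,5,4) (4,5,1,3,2,2,5,4) (4,5,1,3,2,5,2,4) (4,5,2,3,2,1,5,4) — 5.
Econ=day 4: (3,5,1,4,2,1,2,3) (3,5,1,4,2,1,5,3) (3,5,1,4,2,2,5,3) (3,5,1,4,2,5,2,3) (3,5,2,4,2,1,5,3) — 5.
Econ=day 5: (3,5,1,4,2,1,2,3) (3,5,1,4,2,1,4,3) (3,5,1,4,2,2,4,3) (3,5,1,4,2,4,2,3) (3,5,2,4,2,1,4,3) (4,5,1,3,2,1,2,4) (4,5,1,3,2,1,3,4) (4,5,1,3,2,2,3,4) (4,5,1,3,2,3,2,4) (4,5,2,3,2,1,3,4) — 10.
Summing: 22 + 9 + 5 + 5 + 10 = 51.

51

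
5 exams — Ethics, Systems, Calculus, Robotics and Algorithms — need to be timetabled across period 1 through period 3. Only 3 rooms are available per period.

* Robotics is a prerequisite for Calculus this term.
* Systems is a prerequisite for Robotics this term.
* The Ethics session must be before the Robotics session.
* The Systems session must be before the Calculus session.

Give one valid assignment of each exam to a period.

Calculus=period 3, Algorithms=period 1, Robotics=period 2, Systems=period 1, Ethics=period 1

Checking: Systems(period 1) before Calculus(period 3); Robotics(period 2) before Calculus(period 3); Ethics(period 1) before Robotics(period 2); Systems(period 1) before Robotics(period 2); max 3 per period (cap 3).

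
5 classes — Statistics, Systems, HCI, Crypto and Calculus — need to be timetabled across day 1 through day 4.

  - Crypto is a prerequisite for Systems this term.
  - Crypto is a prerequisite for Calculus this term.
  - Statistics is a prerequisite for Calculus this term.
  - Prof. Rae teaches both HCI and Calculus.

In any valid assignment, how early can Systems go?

day 2

Precedence pushes Systems to at least day 2.
Systems at day 2 is achievable: Statistics=day 1, Crypto=day 1, Systems=day 2, Calculus=day 2, HCI=day 1.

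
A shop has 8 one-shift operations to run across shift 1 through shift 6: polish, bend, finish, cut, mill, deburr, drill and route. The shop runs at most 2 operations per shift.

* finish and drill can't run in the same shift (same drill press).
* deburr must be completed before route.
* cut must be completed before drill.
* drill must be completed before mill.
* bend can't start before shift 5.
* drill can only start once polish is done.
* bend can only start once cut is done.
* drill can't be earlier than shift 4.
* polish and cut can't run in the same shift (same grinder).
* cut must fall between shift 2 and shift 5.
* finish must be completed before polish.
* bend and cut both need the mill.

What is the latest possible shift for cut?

Cut is available from shift 2; cut's own window allows nothing later than shift 5; downstream work caps cut at shift 4.
cut at shift 4 is achievable: mill -> shift 6, finish -> shift 1, deburr -> shift 1, cut -> shift 4, bend -> shift 5, route -> shift 2, drill -> shift 5, polish -> shift 2.

shift 4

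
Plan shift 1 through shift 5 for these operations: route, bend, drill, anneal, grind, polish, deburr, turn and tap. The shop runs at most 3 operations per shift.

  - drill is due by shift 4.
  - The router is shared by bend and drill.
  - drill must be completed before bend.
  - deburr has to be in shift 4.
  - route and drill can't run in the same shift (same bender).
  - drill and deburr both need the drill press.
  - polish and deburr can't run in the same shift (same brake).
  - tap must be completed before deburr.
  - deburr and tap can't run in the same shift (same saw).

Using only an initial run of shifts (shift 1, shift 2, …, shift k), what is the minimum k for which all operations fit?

4

The precedence chain requires at least 2 distinct shifts.
With at most 3 per shift and 9 operations, at least 3 shifts are needed.
deburr can't be placed before shift 4, so the schedule must run through at least shift 4.
4 works (last occupied shift: shift 4): for example polish in shift 3, turn in shift 3, route in shift 2, bend in shift 2, deburr in shift 4, grind in shift 2, tap in shift 1, drill in shift 1, anneal in shift 1.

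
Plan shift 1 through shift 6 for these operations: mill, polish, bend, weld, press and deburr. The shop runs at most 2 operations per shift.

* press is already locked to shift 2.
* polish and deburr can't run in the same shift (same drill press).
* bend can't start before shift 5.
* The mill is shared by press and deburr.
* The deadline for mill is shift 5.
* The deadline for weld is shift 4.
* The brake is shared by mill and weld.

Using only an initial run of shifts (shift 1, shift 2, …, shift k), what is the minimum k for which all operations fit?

With at most 2 per shift and 6 operations, at least 3 shifts are needed.
bend can't be placed before shift 5, so the schedule must run through at least shift 5.
5 works (last occupied shift: shift 5): for example bend -> shift 5; deburr -> shift 3; mill -> shift 2; weld -> shift 1; press -> shift 2; polish -> shift 1.

5 shifts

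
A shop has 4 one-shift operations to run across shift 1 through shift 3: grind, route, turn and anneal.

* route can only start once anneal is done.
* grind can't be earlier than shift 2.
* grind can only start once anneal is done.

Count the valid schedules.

15

Splitting on grind: it can be shift 2 (6), shift 3 (9). Listing each branch's schedules as (route, turn, anneal) by shift number:
grind=shift 2: (2,1,1) (2,2,1) (2,3,1) (3,1,1) (3,2,1) (3,3,1) — 6.
grind=shift 3: (2,1,1) (2,2,1) (2,3,1) (3,1,1) (3,1,2) (3,2,1) (3,2,2) (3,3,1) (3,3,2) — 9.
Summing: 6 + 9 = 15.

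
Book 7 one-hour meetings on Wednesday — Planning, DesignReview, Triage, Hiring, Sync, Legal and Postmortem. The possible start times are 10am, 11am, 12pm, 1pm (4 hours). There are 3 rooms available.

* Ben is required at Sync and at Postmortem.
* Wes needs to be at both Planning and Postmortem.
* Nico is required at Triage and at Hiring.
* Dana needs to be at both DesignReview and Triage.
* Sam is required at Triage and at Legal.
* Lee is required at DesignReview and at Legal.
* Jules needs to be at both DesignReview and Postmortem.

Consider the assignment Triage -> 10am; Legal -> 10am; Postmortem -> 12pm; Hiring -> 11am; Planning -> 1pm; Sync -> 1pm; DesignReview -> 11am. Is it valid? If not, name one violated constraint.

Jules needs to be at both DesignReview and Postmortem — holds.
Sam is required at Triage and at Legal — violated.
Lee is required at DesignReview and at Legal — holds.
Nico is required at Triage and at Hiring — holds.
Dana needs to be at both DesignReview and Triage — holds.
Wes needs to be at both Planning and Postmortem — holds.
Ben is required at Sync and at Postmortem — holds.
There are 3 rooms available — holds.

No — it violates: Sam is required at Triage and at Legal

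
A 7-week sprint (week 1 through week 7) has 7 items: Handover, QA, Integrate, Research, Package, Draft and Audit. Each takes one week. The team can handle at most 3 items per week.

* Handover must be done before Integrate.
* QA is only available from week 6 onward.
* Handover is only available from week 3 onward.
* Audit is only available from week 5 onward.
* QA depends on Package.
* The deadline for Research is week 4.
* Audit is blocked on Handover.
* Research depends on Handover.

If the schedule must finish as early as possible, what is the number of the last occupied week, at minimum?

week 6

The precedence chain requires at least 2 distinct weeks.
With at most 3 per week and 7 work items, at least 3 weeks are needed.
QA can't be placed before week 6, so the schedule must run through at least week 6.
6 works (last occupied week: week 6): for example Package in week 1, QA in week 6, Integrate in week 4, Draft in week 1, Audit in week 5, Handover in week 3, Research in week 4.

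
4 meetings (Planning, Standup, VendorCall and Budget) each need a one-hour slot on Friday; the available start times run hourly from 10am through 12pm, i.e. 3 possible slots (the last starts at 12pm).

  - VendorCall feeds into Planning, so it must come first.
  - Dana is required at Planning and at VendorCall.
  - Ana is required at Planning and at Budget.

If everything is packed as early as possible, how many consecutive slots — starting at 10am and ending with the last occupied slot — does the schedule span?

2

The precedence chain requires at least 2 distinct slots.
2 works (last occupied slot: 11am): for example Budget in 10am; Planning in 11am; Standup in 10am; VendorCall in 10am.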